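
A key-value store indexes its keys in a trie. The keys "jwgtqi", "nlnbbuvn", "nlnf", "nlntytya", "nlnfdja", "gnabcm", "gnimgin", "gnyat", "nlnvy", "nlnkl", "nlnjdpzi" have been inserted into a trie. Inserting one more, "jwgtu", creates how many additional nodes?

1

The longest prefix of "jwgtu" already in the trie is "jwgt" (length 4).
New nodes needed: |"jwgtu"| − 4 = 5 − 4 = 1.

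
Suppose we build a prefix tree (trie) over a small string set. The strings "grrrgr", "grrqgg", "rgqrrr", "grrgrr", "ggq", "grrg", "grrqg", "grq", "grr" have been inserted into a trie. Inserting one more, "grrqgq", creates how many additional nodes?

1

"grrqg" is already a path in the trie; the remaining "q" must be added.
New nodes needed: |"grrqgq"| − 5 = 6 − 5 = 1.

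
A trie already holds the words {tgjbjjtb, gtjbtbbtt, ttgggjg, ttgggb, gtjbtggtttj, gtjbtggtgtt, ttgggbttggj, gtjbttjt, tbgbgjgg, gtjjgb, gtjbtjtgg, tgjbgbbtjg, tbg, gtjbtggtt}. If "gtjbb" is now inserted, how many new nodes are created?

1

Walking "gtjbb" from the root, the first 4 characters ("gtjb") follow existing edges; "b" is the first miss.
Each of the 1 remaining characters creates one node.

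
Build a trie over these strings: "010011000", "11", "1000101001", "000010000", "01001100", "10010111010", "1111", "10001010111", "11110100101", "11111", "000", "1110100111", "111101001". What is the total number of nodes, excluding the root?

56

Trace insertions, counting only characters that open a new branch:
  "010011000" → 9 new (0, 1, 0, 0, 1, 1, 0, 0, 0)
  "11" → 2 new (1, 1)
  "1000101001" → prefix "1" already present; 9 new (0, 0, 0, 1, 0, 1, 0, 0, 1)
  "000010000" → prefix "0" already present; 8 new (0, 0, 0, 1, 0, 0, 0, 0)
  "01001100" → prefix "01001100" already present; 0 new (none)
  "10010111010" → prefix "100" already present; 8 new (1, 0, 1, 1, 1, 0, 1, 0)
  "1111" → prefix "11" already present; 2 new (1, 1)
  "10001010111" → prefix "10001010" already present; 3 new (1, 1, 1)
  "11110100101" → prefix "1111" already present; 7 new (0, 1, 0, 0, 1, 0, 1)
  "11111" → prefix "1111" already present; 1 new (1)
  "000" → prefix "000" already present; 0 new (none)
  "1110100111" → prefix "111" already present; 7 new (0, 1, 0, 0, 1, 1, 1)
  "111101001" → prefix "111101001" already present; 0 new (none)
Total nodes = 9 + 2 + 9 + 8 + 0 + 8 + 2 + 3 + 7 + 1 + 0 + 7 + 0 = 56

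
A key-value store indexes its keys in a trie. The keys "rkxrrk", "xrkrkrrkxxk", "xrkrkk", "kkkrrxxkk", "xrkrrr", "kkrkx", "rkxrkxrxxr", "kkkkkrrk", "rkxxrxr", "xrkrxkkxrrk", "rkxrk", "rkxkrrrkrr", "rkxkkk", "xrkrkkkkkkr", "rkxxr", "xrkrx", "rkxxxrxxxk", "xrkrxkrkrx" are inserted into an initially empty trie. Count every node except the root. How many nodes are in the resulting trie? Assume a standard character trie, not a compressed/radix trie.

78

Trace insertions, counting only characters that open a new branch:
  "rkxrrk" → 6 new (r, k, x, r, r, k)
  "xrkrkrrkxxk" → 11 new (x, r, k, r, k, r, r, k, x, x, k)
  "xrkrkk" → prefix "xrkrk" already present; 1 new (k)
  "kkkrrxxkk" → 9 new (k, k, k, r, r, x, x, k, k)
  "xrkrrr" → prefix "xrkr" already present; 2 new (r, r)
  "kkrkx" → prefix "kk" already present; 3 new (r, k, x)
  "rkxrkxrxxr" → prefix "rkxr" already present; 6 new (k, x, r, x, x, r)
  "kkkkkrrk" → prefix "kkk" already present; 5 new (k, k, r, r, k)
  "rkxxrxr" → prefix "rkx" already present; 4 new (x, r, x, r)
  "xrkrxkkxrrk" → prefix "xrkr" already present; 7 new (x, k, k, x, r, r, k)
  "rkxrk" → prefix "rkxrk" already present; 0 new (none)
  "rkxkrrrkrr" → prefix "rkx" already present; 7 new (k, r, r, r, k, r, r)
  "rkxkkk" → prefix "rkxk" already present; 2 new (k, k)
  "xrkrkkkkkkr" → prefix "xrkrkk" already present; 5 new (k, k, k, k, r)
  "rkxxr" → prefix "rkxxr" already present; 0 new (none)
  "xrkrx" → prefix "xrkrx" already present; 0 new (none)
  "rkxxxrxxxk" → prefix "rkxx" already present; 6 new (x, r, x, x, x, k)
  "xrkrxkrkrx" → prefix "xrkrxk" already present; 4 new (r, k, r, x)
Total nodes = 6 + 11 + 1 + 9 + 2 + 3 + 6 + 5 + 4 + 7 + 0 + 7 + 2 + 5 + 0 + 0 + 6 + 4 = 78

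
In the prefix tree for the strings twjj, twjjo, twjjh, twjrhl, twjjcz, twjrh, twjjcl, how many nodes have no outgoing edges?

A leaf is a node with no children — equivalently, the end of a word that is not a proper prefix of any other stored word.
Those words: "twjjcl", "twjjcz", "twjjh", "twjjo", "twjrhl"
Leaf count: 5

5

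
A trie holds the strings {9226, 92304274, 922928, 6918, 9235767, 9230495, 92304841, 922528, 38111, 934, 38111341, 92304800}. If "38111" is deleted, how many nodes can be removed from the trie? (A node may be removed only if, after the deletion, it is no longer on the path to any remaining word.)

0

A node on "38111"'s path can go only if nothing else ends at it or branches off below it.
Every node on "38111" is still needed (e.g. by "38111341"), so nothing is freed.
Nodes removed: 0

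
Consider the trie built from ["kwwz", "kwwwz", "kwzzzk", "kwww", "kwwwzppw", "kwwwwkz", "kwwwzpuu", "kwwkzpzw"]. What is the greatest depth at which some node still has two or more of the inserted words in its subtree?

6

The deepest shared node is where two words last agree before diverging.
"kwwwzppw" and "kwwwzpuu" agree on "kwwwzp" (6 characters) before diverging; nothing deeper is shared.
Longest shared-prefix length: 6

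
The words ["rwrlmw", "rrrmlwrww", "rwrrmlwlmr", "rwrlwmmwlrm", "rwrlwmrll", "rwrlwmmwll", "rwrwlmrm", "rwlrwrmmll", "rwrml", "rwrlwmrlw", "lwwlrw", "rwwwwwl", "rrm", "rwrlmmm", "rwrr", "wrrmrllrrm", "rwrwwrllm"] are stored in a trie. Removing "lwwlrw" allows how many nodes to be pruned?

6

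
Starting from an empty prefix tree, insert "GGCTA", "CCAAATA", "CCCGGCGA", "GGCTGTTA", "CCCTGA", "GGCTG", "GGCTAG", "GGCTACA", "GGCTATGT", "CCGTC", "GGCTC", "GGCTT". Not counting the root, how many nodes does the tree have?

For each word, the new-node count is its length minus the longest prefix already in the trie:
  "GGCTA" → 5 new (G, G, C, T, A)
  "CCAAATA" → 7 new (C, C, A, A, A, T, A)
  "CCCGGCGA" → prefix "CC" already present; 6 new (C, G, G, C, G, A)
  "GGCTGTTA" → prefix "GGCT" already present; 4 new (G, T, T, A)
  "CCCTGA" → prefix "CCC" already present; 3 new (T, G, A)
  "GGCTG" → prefix "GGCTG" already present; 0 new (none)
  "GGCTAG" → prefix "GGCTA" already present; 1 new (G)
  "GGCTACA" → prefix "GGCTA" already present; 2 new (C, A)
  "GGCTATGT" → prefix "GGCTA" already present; 3 new (T, G, T)
  "CCGTC" → prefix "CC" already present; 3 new (G, T, C)
  "GGCTC" → prefix "GGCT" already present; 1 new (C)
  "GGCTT" → prefix "GGCT" already present; 1 new (T)
Total nodes = 5 + 7 + 6 + 4 + 3 + 0 + 1 + 2 + 3 + 3 + 1 + 1 = 36

36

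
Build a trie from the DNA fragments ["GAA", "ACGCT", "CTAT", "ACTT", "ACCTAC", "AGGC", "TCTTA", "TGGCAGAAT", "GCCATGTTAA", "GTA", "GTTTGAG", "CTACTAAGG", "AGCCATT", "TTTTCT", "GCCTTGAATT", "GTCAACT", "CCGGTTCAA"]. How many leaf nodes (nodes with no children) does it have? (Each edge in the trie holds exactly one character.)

17

A leaf is a node with no children — equivalently, the end of a word that is not a proper prefix of any other stored word.
Those words: "ACCTAC", "ACGCT", "ACTT", "AGCCATT", "AGGC", "CCGGTTCAA", "CTACTAAGG", "CTAT", "GAA", "GCCATGTTAA", "GCCTTGAATT", "GTA", "GTCAACT", "GTTTGAG", "TCTTA", "TGGCAGAAT", "TTTTCT"
Leaf count: 17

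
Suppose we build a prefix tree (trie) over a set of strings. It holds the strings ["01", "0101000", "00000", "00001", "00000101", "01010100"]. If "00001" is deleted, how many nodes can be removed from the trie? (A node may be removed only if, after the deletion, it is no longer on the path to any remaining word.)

A node on "00001"'s path can go only if nothing else ends at it or branches off below it.
The suffix "1" (1 node) is used only by "00001"; the node for "0000" still has the child "0", so pruning stops there.
Nodes removed: 1

1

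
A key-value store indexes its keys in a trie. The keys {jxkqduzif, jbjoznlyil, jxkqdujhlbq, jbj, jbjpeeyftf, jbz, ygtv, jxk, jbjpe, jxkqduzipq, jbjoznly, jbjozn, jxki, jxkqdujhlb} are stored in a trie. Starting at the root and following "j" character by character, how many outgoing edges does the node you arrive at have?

2

The children of the "j" node are the distinct next characters among strings starting with "j".
Characters that immediately follow "j" among the stored strings: {b, x}.
That node has 2 child edges.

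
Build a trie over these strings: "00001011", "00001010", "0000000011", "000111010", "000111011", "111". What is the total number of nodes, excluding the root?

25

Count nodes per top-level branch (shared prefixes stored once):
  '0'-branch (0000000011, 00001010, 00001011, 000111010, 000111011): 22 nodes
  '1'-branch (111): 3 nodes
Sum: 25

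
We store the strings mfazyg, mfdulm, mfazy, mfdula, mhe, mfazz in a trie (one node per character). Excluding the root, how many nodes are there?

Insert word by word; a character creates a node only if that edge doesn't already exist:
  "mfazyg" → 6 new (m, f, a, z, y, g)
  "mfdulm" → prefix "mf" already present; 4 new (d, u, l, m)
  "mfazy" → prefix "mfazy" already present; 0 new (none)
  "mfdula" → prefix "mfdul" already present; 1 new (a)
  "mhe" → prefix "m" already present; 2 new (h, e)
  "mfazz" → prefix "mfaz" already present; 1 new (z)
Total nodes = 6 + 4 + 0 + 1 + 2 + 1 = 14

14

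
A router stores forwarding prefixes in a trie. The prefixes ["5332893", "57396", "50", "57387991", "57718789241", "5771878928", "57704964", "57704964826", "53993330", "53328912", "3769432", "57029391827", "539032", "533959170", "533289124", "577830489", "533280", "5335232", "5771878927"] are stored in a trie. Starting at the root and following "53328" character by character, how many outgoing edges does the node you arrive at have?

2

Follow the path "53328" to its node, then look at its outgoing edges.
Distinct next characters after "53328": 0, 9.
That node has 2 child edges.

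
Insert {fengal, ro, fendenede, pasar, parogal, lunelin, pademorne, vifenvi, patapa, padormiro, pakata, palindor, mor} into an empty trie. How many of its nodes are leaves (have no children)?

A leaf is a node with no children — equivalently, the end of a word that is not a proper prefix of any other stored word.
Those words: "fendenede", "fengal", "lunelin", "mor", "pademorne", "padormiro", "pakata", "palindor", "parogal", "pasar", "patapa", "ro", "vifenvi"
Leaf count: 13

13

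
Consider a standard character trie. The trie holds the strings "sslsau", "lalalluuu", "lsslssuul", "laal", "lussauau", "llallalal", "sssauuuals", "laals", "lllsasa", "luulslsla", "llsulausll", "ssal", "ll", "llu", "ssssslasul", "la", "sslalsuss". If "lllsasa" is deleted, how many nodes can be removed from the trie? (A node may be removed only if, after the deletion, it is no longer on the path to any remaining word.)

5

Walk "lllsasa" from the leaf back toward the root, removing each node that no remaining word uses.
The suffix "lsasa" (5 nodes) is used only by "lllsasa"; the node for "ll" still has the child "a", so pruning stops there.
Nodes removed: 5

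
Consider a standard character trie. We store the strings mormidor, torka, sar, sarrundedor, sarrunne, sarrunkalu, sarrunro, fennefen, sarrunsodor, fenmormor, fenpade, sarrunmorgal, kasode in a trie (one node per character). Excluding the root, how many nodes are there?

67

Count nodes per top-level branch (shared prefixes stored once):
  'f'-branch (fenmormor, fennefen, fenpade): 18 nodes
  'k'-branch (kasode): 6 nodes
  'm'-branch (mormidor): 8 nodes
  's'-branch (sar, sarrundedor, sarrunkalu, sarrunmorgal, sarrunne, sarrunro, sarrunsodor): 30 nodes
  't'-branch (torka): 5 nodes
Sum: 67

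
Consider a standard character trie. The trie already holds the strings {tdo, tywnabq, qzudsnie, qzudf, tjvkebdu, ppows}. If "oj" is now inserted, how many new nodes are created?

2

Nothing in the trie begins with "o"; the whole of "oj" is new.
2 − 0 = 2 new nodes.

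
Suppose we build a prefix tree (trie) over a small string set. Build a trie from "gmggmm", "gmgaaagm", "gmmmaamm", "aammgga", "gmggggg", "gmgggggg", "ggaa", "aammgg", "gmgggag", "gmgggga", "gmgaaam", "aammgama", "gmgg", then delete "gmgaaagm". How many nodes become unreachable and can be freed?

After clearing the end-marker at "gmgaaagm", prune upward until reaching a node still needed by another word.
The suffix "gm" (2 nodes) is used only by "gmgaaagm"; the node for "gmgaaa" still has the child "m", so pruning stops there.
Nodes removed: 2

2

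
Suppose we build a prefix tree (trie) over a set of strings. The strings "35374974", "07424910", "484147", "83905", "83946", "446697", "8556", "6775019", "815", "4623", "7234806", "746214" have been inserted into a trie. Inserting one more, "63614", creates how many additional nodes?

4

Walking "63614" from the root, the first 1 characters ("6") follow existing edges; "3" is the first miss.
Each of the 4 remaining characters creates one node.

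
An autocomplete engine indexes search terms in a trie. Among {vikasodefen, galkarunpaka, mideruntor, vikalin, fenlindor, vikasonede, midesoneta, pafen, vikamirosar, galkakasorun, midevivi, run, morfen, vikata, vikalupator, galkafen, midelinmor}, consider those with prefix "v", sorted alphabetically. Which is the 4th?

DFS of the "v" subtree visits, in order: "vikalin", "vikalupator", "vikamirosar", "vikasodefen", "vikasonede", "vikata"
Position 4: vikasodefen

vikasodefen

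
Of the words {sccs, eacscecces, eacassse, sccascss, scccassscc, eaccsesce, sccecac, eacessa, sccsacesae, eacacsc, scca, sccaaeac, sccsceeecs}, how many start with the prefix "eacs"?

Traverse to the node for "eacs", then collect every word in that subtree.
Matches: "eacscecces"
Count: 1

1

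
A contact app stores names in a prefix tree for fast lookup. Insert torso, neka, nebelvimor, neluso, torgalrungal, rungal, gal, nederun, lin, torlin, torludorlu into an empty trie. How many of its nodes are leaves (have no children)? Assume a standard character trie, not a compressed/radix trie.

11

Leaves are exactly the stored words that no other stored word extends.
Those words: "gal", "lin", "nebelvimor", "nederun", "neka", "neluso", "rungal", "torgalrungal", "torlin", "torludorlu", "torso"
Leaf count: 11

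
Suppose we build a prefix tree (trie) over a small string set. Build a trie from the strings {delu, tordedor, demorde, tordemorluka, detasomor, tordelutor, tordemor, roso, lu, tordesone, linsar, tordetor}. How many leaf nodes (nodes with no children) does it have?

A leaf is a node with no children — equivalently, the end of a word that is not a proper prefix of any other stored word.
Those words: "delu", "demorde", "detasomor", "linsar", "lu", "roso", "tordedor", "tordelutor", "tordemorluka", "tordesone", "tordetor"
Leaf count: 11

11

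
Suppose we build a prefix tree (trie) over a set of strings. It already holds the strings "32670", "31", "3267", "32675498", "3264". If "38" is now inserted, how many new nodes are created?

1

Walking "38" from the root, the first 1 characters ("3") follow existing edges; "8" is the first miss.
Each of the 1 remaining characters creates one node.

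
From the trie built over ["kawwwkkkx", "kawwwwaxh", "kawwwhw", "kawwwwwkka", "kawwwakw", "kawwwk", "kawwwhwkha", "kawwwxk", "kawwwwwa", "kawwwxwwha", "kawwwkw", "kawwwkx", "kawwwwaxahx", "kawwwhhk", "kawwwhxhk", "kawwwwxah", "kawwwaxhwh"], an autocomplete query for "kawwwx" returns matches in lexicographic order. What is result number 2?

kawwwxwwha

DFS of the "kawwwx" subtree visits, in order: "kawwwxk", "kawwwxwwha"
Position 2: kawwwxwwha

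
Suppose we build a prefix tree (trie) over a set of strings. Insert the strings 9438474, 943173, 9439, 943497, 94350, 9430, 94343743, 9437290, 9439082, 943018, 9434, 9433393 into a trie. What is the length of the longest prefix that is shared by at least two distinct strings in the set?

4

Equivalently: take the maximum, over all pairs, of their longest common prefix length.
e.g. "9430" and "943018" share the prefix "9430" of length 4; no pair shares a longer one.
Longest shared-prefix length: 4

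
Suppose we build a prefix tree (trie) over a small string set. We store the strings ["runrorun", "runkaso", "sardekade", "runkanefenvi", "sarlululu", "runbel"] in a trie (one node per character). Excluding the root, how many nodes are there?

Trie structure (* marks end of a word):
(root)
├─ r
│  └─ u
│     └─ n
│        ├─ b
│        │  └─ e
│        │     └─ l *
│        ├─ k
│        │  └─ a
│        │     ├─ n
│        │     │  └─ e
│        │     │     └─ f
│        │     │        └─ e
│        │     │           └─ n
│        │     │              └─ v
│        │     │                 └─ i *
│        │     └─ s
│        │        └─ o *
│        └─ r
│           └─ o
│              └─ r
│                 └─ u
│                    └─ n *
└─ s
   └─ a
      └─ r
         ├─ d
         │  └─ e
         │     └─ k
         │        └─ a
         │           └─ d
         │              └─ e *
         └─ l
            └─ u
               └─ l
                  └─ u
                     └─ l
                        └─ u *
Counting every labelled node above: 37.

37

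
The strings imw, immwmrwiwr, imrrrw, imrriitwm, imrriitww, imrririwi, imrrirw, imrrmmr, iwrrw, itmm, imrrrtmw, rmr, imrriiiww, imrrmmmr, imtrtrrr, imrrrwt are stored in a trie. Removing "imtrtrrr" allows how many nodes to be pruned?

6

Walk "imtrtrrr" from the leaf back toward the root, removing each node that no remaining word uses.
The suffix "trtrrr" (6 nodes) is used only by "imtrtrrr"; the node for "im" still has the child "w", so pruning stops there.
Nodes removed: 6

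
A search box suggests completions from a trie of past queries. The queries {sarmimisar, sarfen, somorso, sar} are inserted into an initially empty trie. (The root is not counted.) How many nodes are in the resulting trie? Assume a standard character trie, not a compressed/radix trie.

19

Trie structure (* marks end of a word):
(root)
└─ s
   ├─ a
   │  └─ r *
   │     ├─ f
   │     │  └─ e
   │     │     └─ n *
   │     └─ m
   │        └─ i
   │           └─ m
   │              └─ i
   │                 └─ s
   │                    └─ a
   │                       └─ r *
   └─ o
      └─ m
         └─ o
            └─ r
               └─ s
                  └─ o *
Counting every labelled node above: 19.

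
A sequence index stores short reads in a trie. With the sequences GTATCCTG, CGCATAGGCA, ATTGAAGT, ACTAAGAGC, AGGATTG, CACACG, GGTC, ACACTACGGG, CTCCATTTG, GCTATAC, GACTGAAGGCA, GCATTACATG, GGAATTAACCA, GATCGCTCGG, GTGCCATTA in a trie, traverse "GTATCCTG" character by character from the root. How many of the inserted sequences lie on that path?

Walk "GTATCCTG" from the root; an end-of-word marker is hit whenever a stored word is a prefix of "GTATCCTG".
Prefixes of the query that are stored words: "GTATCCTG"
Count: 1

1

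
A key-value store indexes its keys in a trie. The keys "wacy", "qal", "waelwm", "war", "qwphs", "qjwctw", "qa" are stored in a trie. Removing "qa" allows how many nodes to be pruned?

A node on "qa"'s path can go only if nothing else ends at it or branches off below it.
Every node on "qa" is still needed (e.g. by "qal"), so nothing is freed.
Nodes removed: 0

0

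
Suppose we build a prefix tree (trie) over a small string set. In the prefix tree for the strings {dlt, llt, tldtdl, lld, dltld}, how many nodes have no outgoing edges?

4

Leaves are exactly the stored words that no other stored word extends.
Those words: "dltld", "lld", "llt", "tldtdl"
Leaf count: 4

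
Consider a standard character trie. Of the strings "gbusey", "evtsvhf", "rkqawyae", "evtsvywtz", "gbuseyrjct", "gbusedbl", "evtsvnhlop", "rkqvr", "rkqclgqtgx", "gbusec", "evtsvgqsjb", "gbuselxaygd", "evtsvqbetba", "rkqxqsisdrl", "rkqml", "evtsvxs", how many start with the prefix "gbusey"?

2

Walk to "gbusey"; the words in its subtree are exactly those with that prefix.
Matches: "gbusey", "gbuseyrjct"
Count: 2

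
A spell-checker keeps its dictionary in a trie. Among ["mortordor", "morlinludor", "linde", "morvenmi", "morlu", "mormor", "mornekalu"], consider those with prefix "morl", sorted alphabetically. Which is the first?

Filter for "morl…" and sort: "morlinludor", "morlu"
The 1st is morlinludor.

morlinludor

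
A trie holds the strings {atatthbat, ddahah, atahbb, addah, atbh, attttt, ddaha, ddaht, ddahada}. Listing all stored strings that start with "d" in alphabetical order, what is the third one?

DFS of the "d" subtree visits, in order: "ddaha", "ddahada", "ddahah", "ddaht"
The 3rd is ddahah.

ddahah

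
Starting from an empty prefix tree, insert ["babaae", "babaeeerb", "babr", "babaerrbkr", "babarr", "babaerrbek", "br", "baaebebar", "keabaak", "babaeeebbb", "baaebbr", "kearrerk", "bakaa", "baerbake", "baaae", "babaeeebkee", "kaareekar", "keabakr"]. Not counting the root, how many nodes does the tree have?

Trace insertions, counting only characters that open a new branch:
  "babaae" → 6 new (b, a, b, a, a, e)
  "babaeeerb" → prefix "baba" already present; 5 new (e, e, e, r, b)
  "babr" → prefix "bab" already present; 1 new (r)
  "babaerrbkr" → prefix "babae" already present; 5 new (r, r, b, k, r)
  "babarr" → prefix "baba" already present; 2 new (r, r)
  "babaerrbek" → prefix "babaerrb" already present; 2 new (e, k)
  "br" → prefix "b" already present; 1 new (r)
  "baaebebar" → prefix "ba" already present; 7 new (a, e, b, e, b, a, r)
  "keabaak" → 7 new (k, e, a, b, a, a, k)
  "babaeeebbb" → prefix "babaeee" already present; 3 new (b, b, b)
  "baaebbr" → prefix "baaeb" already present; 2 new (b, r)
  "kearrerk" → prefix "kea" already present; 5 new (r, r, e, r, k)
  "bakaa" → prefix "ba" already present; 3 new (k, a, a)
  "baerbake" → prefix "ba" already present; 6 new (e, r, b, a, k, e)
  "baaae" → prefix "baa" already present; 2 new (a, e)
  "babaeeebkee" → prefix "babaeeeb" already present; 3 new (k, e, e)
  "kaareekar" → prefix "k" already present; 8 new (a, a, r, e, e, k, a, r)
  "keabakr" → prefix "keaba" already present; 2 new (k, r)
Total nodes = 6 + 5 + 1 + 5 + 2 + 2 + 1 + 7 + 7 + 3 + 2 + 5 + 3 + 6 + 2 + 3 + 8 + 2 = 70

70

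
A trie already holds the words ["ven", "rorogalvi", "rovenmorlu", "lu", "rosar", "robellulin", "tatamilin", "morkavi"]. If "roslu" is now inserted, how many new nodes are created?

"ros" is already a path in the trie; the remaining "lu" must be added.
New nodes needed: |"roslu"| − 3 = 5 − 3 = 2.

2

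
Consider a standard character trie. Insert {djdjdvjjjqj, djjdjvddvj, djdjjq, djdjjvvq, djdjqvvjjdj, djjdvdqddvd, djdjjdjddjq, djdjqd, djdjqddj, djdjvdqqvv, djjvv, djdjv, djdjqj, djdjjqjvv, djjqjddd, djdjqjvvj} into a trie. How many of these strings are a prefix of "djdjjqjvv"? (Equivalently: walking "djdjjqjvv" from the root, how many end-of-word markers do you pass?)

Walk "djdjjqjvv" from the root; an end-of-word marker is hit whenever a stored word is a prefix of "djdjjqjvv".
Prefixes of the query that are stored words: "djdjjq", "djdjjqjvv"
Count: 2

2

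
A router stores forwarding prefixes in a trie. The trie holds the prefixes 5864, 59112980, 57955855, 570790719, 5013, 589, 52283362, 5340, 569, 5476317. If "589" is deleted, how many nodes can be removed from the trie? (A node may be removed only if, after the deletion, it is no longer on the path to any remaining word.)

1

A node on "589"'s path can go only if nothing else ends at it or branches off below it.
The suffix "9" (1 node) is used only by "589"; the node for "58" still has the child "6", so pruning stops there.
Nodes removed: 1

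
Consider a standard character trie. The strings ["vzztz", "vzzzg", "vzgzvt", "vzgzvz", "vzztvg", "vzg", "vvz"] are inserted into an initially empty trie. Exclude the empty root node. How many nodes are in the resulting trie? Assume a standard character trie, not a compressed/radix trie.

16

Trace insertions, counting only characters that open a new branch:
  "vzztz" → 5 new (v, z, z, t, z)
  "vzzzg" → prefix "vzz" already present; 2 new (z, g)
  "vzgzvt" → prefix "vz" already present; 4 new (g, z, v, t)
  "vzgzvz" → prefix "vzgzv" already present; 1 new (z)
  "vzztvg" → prefix "vzzt" already present; 2 new (v, g)
  "vzg" → prefix "vzg" already present; 0 new (none)
  "vvz" → prefix "v" already present; 2 new (v, z)
Total nodes = 5 + 2 + 4 + 1 + 2 + 0 + 2 = 16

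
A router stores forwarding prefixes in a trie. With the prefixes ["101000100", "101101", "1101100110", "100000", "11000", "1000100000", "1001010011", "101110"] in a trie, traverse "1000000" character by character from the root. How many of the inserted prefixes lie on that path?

Walk "1000000" from the root; an end-of-word marker is hit whenever a stored word is a prefix of "1000000".
Prefixes of the query that are stored words: "100000"
Count: 1

1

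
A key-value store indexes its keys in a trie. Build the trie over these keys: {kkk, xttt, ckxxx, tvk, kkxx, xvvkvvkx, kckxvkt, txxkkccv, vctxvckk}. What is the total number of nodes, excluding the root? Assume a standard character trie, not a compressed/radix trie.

Count nodes per top-level branch (shared prefixes stored once):
  'c'-branch (ckxxx): 5 nodes
  'k'-branch (kckxvkt, kkk, kkxx): 11 nodes
  't'-branch (tvk, txxkkccv): 10 nodes
  'v'-branch (vctxvckk): 8 nodes
  'x'-branch (xttt, xvvkvvkx): 11 nodes
Sum: 45

45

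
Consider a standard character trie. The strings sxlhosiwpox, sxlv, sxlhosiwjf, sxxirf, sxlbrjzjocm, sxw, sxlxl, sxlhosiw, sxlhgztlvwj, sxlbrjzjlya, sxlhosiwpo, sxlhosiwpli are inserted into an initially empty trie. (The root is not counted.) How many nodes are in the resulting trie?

41

Count nodes per top-level branch (shared prefixes stored once):
  's'-branch (sxlbrjzjlya, sxlbrjzjocm, sxlhgztlvwj, sxlhosiw, sxlhosiwjf, sxlhosiwpli, sxlhosiwpo, sxlhosiwpox, sxlv, sxlxl, sxw, sxxirf): 41 nodes
Sum: 41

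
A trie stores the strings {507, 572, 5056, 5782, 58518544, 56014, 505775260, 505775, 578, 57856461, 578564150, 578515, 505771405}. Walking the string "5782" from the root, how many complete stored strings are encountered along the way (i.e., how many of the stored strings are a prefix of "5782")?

Check each prefix of "5782" against the stored set — each match is an end-marker on the path.
Prefixes of the query that are stored words: "578", "5782"
Count: 2

2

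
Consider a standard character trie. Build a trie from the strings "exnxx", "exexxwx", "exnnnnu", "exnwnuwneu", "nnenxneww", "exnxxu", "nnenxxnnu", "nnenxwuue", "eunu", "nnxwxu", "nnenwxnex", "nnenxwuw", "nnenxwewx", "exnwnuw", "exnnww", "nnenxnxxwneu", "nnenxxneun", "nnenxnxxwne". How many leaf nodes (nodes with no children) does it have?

15

Leaves are exactly the stored words that no other stored word extends.
Those words: "eunu", "exexxwx", "exnnnnu", "exnnww", "exnwnuwneu", "exnxxu", "nnenwxnex", "nnenxneww", "nnenxnxxwneu", "nnenxwewx", "nnenxwuue", "nnenxwuw", "nnenxxneun", "nnenxxnnu", "nnxwxu"
Leaf count: 15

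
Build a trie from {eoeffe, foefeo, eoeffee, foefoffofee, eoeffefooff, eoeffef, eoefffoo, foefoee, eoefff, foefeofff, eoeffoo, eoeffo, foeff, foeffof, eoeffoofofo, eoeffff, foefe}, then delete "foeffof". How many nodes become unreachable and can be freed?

2

After clearing the end-marker at "foeffof", prune upward until reaching a node still needed by another word.
The suffix "of" (2 nodes) is used only by "foeffof"; "foeff" is itself a stored word, so pruning stops there.
Nodes removed: 2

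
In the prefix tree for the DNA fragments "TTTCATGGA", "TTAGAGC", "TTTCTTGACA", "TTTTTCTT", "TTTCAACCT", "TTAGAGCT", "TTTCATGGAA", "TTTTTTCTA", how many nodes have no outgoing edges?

Leaves are exactly the stored words that no other stored word extends.
Those words: "TTAGAGCT", "TTTCAACCT", "TTTCATGGAA", "TTTCTTGACA", "TTTTTCTT", "TTTTTTCTA"
Leaf count: 6

6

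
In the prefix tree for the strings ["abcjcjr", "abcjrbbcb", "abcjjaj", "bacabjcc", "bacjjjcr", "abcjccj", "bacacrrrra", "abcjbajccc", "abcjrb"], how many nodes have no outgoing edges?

A leaf is a node with no children — equivalently, the end of a word that is not a proper prefix of any other stored word.
Those words: "abcjbajccc", "abcjccj", "abcjcjr", "abcjjaj", "abcjrbbcb", "bacabjcc", "bacacrrrra", "bacjjjcr"
Leaf count: 8

8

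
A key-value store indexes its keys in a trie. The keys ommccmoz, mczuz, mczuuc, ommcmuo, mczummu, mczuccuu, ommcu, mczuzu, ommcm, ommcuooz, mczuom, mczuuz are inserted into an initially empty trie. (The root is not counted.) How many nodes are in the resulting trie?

33

Count nodes per top-level branch (shared prefixes stored once):
  'm'-branch (mczuccuu, mczummu, mczuom, mczuuc, mczuuz, mczuz, mczuzu): 18 nodes
  'o'-branch (ommccmoz, ommcm, ommcmuo, ommcu, ommcuooz): 15 nodes
Sum: 33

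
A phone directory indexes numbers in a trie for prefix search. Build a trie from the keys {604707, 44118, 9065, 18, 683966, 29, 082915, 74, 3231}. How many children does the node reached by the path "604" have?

Follow the path "604" to its node, then look at its outgoing edges.
Characters that immediately follow "604" among the stored strings: {7}.
That node has 1 child edge.

1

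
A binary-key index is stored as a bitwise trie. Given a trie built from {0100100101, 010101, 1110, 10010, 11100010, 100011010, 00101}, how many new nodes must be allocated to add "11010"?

3

Walking "11010" from the root, the first 2 characters ("11") follow existing edges; "0" is the first miss.
So 5 − 2 = 3 new nodes.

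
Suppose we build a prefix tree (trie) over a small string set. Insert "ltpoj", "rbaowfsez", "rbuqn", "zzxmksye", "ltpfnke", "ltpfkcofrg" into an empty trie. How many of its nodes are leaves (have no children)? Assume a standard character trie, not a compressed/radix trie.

Leaves are exactly the stored words that no other stored word extends.
Those words: "ltpfkcofrg", "ltpfnke", "ltpoj", "rbaowfsez", "rbuqn", "zzxmksye"
Leaf count: 6

6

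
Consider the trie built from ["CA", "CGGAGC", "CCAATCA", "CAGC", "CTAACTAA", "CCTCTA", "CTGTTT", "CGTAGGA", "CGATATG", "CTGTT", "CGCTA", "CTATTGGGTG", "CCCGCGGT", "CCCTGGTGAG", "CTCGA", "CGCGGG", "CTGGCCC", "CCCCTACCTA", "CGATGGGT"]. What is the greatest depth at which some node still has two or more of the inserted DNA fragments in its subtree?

5

Look for the deepest trie node that still has at least two words in its subtree.
"CTGTT" and "CTGTTT" agree on "CTGTT" (5 characters) before diverging; nothing deeper is shared.
Longest shared-prefix length: 5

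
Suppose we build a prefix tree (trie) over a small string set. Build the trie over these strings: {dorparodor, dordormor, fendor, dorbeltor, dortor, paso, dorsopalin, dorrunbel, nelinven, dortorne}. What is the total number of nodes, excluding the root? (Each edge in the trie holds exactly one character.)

Trace insertions, counting only characters that open a new branch:
  "dorparodor" → 10 new (d, o, r, p, a, r, o, d, o, r)
  "dordormor" → prefix "dor" already present; 6 new (d, o, r, m, o, r)
  "fendor" → 6 new (f, e, n, d, o, r)
  "dorbeltor" → prefix "dor" already present; 6 new (b, e, l, t, o, r)
  "dortor" → prefix "dor" already present; 3 new (t, o, r)
  "paso" → 4 new (p, a, s, o)
  "dorsopalin" → prefix "dor" already present; 7 new (s, o, p, a, l, i, n)
  "dorrunbel" → prefix "dor" already present; 6 new (r, u, n, b, e, l)
  "nelinven" → 8 new (n, e, l, i, n, v, e, n)
  "dortorne" → prefix "dortor" already present; 2 new (n, e)
Total nodes = 10 + 6 + 6 + 6 + 3 + 4 + 7 + 6 + 8 + 2 = 58

58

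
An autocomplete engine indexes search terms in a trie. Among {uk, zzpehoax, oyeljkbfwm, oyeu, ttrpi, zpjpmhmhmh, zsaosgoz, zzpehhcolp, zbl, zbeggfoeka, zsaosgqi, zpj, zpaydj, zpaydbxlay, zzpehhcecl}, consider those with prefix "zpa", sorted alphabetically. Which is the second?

DFS of the "zpa" subtree visits, in order: "zpaydbxlay", "zpaydj"
The 2nd is zpaydj.

zpaydj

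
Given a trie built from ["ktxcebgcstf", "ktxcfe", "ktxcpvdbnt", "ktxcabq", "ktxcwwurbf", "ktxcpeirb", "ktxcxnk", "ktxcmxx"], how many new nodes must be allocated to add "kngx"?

Walking "kngx" from the root, the first 1 characters ("k") follow existing edges; "n" is the first miss.
New nodes needed: |"kngx"| − 1 = 4 − 1 = 3.

3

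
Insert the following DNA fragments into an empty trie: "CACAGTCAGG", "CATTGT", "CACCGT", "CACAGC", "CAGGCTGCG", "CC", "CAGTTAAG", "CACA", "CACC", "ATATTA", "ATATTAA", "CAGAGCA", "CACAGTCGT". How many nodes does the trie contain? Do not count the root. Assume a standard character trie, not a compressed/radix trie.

44

Insert word by word; a character creates a node only if that edge doesn't already exist:
  "CACAGTCAGG" → 10 new (C, A, C, A, G, T, C, A, G, G)
  "CATTGT" → prefix "CA" already present; 4 new (T, T, G, T)
  "CACCGT" → prefix "CAC" already present; 3 new (C, G, T)
  "CACAGC" → prefix "CACAG" already present; 1 new (C)
  "CAGGCTGCG" → prefix "CA" already present; 7 new (G, G, C, T, G, C, G)
  "CC" → prefix "C" already present; 1 new (C)
  "CAGTTAAG" → prefix "CAG" already present; 5 new (T, T, A, A, G)
  "CACA" → prefix "CACA" already present; 0 new (none)
  "CACC" → prefix "CACC" already present; 0 new (none)
  "ATATTA" → 6 new (A, T, A, T, T, A)
  "ATATTAA" → prefix "ATATTA" already present; 1 new (A)
  "CAGAGCA" → prefix "CAG" already present; 4 new (A, G, C, A)
  "CACAGTCGT" → prefix "CACAGTC" already present; 2 new (G, T)
Total nodes = 10 + 4 + 3 + 1 + 7 + 1 + 5 + 0 + 0 + 6 + 1 + 4 + 2 = 44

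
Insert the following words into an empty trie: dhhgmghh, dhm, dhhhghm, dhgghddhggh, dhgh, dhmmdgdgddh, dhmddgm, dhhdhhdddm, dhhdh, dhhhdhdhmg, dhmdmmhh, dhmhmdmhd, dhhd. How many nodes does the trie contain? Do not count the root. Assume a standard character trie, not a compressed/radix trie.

Trace insertions, counting only characters that open a new branch:
  "dhhgmghh" → 8 new (d, h, h, g, m, g, h, h)
  "dhm" → prefix "dh" already present; 1 new (m)
  "dhhhghm" → prefix "dhh" already present; 4 new (h, g, h, m)
  "dhgghddhggh" → prefix "dh" already present; 9 new (g, g, h, d, d, h, g, g, h)
  "dhgh" → prefix "dhg" already present; 1 new (h)
  "dhmmdgdgddh" → prefix "dhm" already present; 8 new (m, d, g, d, g, d, d, h)
  "dhmddgm" → prefix "dhm" already present; 4 new (d, d, g, m)
  "dhhdhhdddm" → prefix "dhh" already present; 7 new (d, h, h, d, d, d, m)
  "dhhdh" → prefix "dhhdh" already present; 0 new (none)
  "dhhhdhdhmg" → prefix "dhhh" already present; 6 new (d, h, d, h, m, g)
  "dhmdmmhh" → prefix "dhmd" already present; 4 new (m, m, h, h)
  "dhmhmdmhd" → prefix "dhm" already present; 6 new (h, m, d, m, h, d)
  "dhhd" → prefix "dhhd" already present; 0 new (none)
Total nodes = 8 + 1 + 4 + 9 + 1 + 8 + 4 + 7 + 0 + 6 + 4 + 6 + 0 = 58

58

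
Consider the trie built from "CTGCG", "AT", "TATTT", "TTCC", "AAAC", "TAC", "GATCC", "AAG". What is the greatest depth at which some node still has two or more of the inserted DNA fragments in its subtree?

The deepest shared node is where two words last agree before diverging.
e.g. "AAAC" and "AAG" share the prefix "AA" of length 2; no pair shares a longer one.
Longest shared-prefix length: 2

2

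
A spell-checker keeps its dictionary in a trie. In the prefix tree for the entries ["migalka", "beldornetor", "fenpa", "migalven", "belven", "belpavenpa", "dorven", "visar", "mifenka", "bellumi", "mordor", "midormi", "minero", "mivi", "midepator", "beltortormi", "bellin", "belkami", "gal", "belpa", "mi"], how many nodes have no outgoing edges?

19

A leaf is a node with no children — equivalently, the end of a word that is not a proper prefix of any other stored word.
Those words: "beldornetor", "belkami", "bellin", "bellumi", "belpavenpa", "beltortormi", "belven", "dorven", "fenpa", "gal", "midepator", "midormi", "mifenka", "migalka", "migalven", "minero", "mivi", "mordor", "visar"
Leaf count: 19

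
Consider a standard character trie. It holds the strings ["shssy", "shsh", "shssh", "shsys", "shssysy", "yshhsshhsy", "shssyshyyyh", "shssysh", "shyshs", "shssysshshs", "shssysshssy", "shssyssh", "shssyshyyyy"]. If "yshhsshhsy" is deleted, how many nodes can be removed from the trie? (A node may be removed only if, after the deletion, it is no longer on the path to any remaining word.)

10

After clearing the end-marker at "yshhsshhsy", prune upward until reaching a node still needed by another word.
No other word shares any prefix with "yshhsshhsy", so all 10 of its nodes go.
Nodes removed: 10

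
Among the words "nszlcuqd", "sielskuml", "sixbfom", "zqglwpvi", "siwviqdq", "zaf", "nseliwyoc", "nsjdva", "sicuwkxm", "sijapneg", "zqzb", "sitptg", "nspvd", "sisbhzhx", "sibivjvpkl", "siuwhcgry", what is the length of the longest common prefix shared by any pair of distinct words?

2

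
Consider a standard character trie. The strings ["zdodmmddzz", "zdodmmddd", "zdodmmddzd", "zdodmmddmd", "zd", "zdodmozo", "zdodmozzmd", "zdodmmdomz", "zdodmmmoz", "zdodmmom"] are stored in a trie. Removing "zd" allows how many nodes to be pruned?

0

A node on "zd"'s path can go only if nothing else ends at it or branches off below it.
Every node on "zd" is still needed (e.g. by "zdodmmddzz"), so nothing is freed.
Nodes removed: 0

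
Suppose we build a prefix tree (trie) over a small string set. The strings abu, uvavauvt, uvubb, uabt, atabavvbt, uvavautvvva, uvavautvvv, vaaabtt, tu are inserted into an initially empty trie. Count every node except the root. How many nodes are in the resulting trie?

Trie structure (* marks end of a word):
(root)
├─ a
│  ├─ b
│  │  └─ u *
│  └─ t
│     └─ a
│        └─ b
│           └─ a
│              └─ v
│                 └─ v
│                    └─ b
│                       └─ t *
├─ t
│  └─ u *
├─ u
│  ├─ a
│  │  └─ b
│  │     └─ t *
│  └─ v
│     ├─ a
│     │  └─ v
│     │     └─ a
│     │        └─ u
│     │           ├─ t
│     │           │  └─ v
│     │           │     └─ v
│     │           │        └─ v *
│     │           │           └─ a *
│     │           └─ v
│     │              └─ t *
│     └─ u
│        └─ b
│           └─ b *
└─ v
   └─ a
      └─ a
         └─ a
            └─ b
               └─ t
                  └─ t *
Counting every labelled node above: 39.

39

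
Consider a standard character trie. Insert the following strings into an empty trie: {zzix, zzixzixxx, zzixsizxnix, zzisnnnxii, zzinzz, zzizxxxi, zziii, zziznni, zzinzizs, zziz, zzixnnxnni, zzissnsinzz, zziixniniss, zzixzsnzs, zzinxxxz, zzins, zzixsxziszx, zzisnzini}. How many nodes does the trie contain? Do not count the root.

78

Insert word by word; a character creates a node only if that edge doesn't already exist:
  "zzix" → 4 new (z, z, i, x)
  "zzixzixxx" → prefix "zzix" already present; 5 new (z, i, x, x, x)
  "zzixsizxnix" → prefix "zzix" already present; 7 new (s, i, z, x, n, i, x)
  "zzisnnnxii" → prefix "zzi" already present; 7 new (s, n, n, n, x, i, i)
  "zzinzz" → prefix "zzi" already present; 3 new (n, z, z)
  "zzizxxxi" → prefix "zzi" already present; 5 new (z, x, x, x, i)
  "zziii" → prefix "zzi" already present; 2 new (i, i)
  "zziznni" → prefix "zziz" already present; 3 new (n, n, i)
  "zzinzizs" → prefix "zzinz" already present; 3 new (i, z, s)
  "zziz" → prefix "zziz" already present; 0 new (none)
  "zzixnnxnni" → prefix "zzix" already present; 6 new (n, n, x, n, n, i)
  "zzissnsinzz" → prefix "zzis" already present; 7 new (s, n, s, i, n, z, z)
  "zziixniniss" → prefix "zzii" already present; 7 new (x, n, i, n, i, s, s)
  "zzixzsnzs" → prefix "zzixz" already present; 4 new (s, n, z, s)
  "zzinxxxz" → prefix "zzin" already present; 4 new (x, x, x, z)
  "zzins" → prefix "zzin" already present; 1 new (s)
  "zzixsxziszx" → prefix "zzixs" already present; 6 new (x, z, i, s, z, x)
  "zzisnzini" → prefix "zzisn" already present; 4 new (z, i, n, i)
Total nodes = 4 + 5 + 7 + 7 + 3 + 5 + 2 + 3 + 3 + 0 + 6 + 7 + 7 + 4 + 4 + 1 + 6 + 4 = 78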